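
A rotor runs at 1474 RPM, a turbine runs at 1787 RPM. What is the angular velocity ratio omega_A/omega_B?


Given: RPM_A = 1474, RPM_B = 1787
omega = 2*pi*RPM/60, so omega_A/omega_B = RPM_A / RPM_B
omega_A/omega_B = 1474 / 1787
omega_A/omega_B = 1474/1787

1474/1787


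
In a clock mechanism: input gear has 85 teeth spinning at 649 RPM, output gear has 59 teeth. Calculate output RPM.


Given: N1 = 85 teeth, w1 = 649 RPM, N2 = 59 teeth
Using N1*w1 = N2*w2
w2 = N1*w1 / N2
w2 = 85*649 / 59
w2 = 55165 / 59
w2 = 935 RPM

935 RPM


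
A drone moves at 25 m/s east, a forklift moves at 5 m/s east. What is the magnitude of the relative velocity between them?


Given: v_A = 25 m/s east, v_B = 5 m/s east
Both move in the same direction; relative speed = |v_A - v_B|
|25 - 5| = |20|
= 20 m/s

20 m/s


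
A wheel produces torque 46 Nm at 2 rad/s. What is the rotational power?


Given: tau = 46 Nm, omega = 2 rad/s
Using P = tau * omega
P = 46 * 2
P = 92 W

92 W


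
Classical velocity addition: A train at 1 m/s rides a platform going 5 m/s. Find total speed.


Given: object velocity = 1 m/s, platform velocity = 5 m/s (same direction)
Using classical velocity addition: v_total = v_object + v_platform
v_total = 1 + 5
v_total = 6 m/s

6 m/s


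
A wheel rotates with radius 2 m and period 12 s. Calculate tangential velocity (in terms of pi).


Given: radius r = 2 m, period T = 12 s
Using v = 2*pi*r / T
v = 2*pi*2 / 12
v = 4*pi / 12
v = 1/3*pi m/s

1/3*pi m/s


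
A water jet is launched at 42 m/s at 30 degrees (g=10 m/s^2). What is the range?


Given: v0 = 42 m/s, theta = 30 deg, g = 10 m/s^2
sin(2*30) = sin(60) = sqrt(3)/2
Using R = v0^2 * sin(2*theta) / g
R = 42^2 * (sqrt(3)/2) / 10
R = 1764 * sqrt(3) / 20
R = 441/5*sqrt(3) m

441/5*sqrt(3) m


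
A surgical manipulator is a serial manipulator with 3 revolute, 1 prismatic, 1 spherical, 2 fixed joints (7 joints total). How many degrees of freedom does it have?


Given: serial robot with 3 revolute, 1 prismatic, 1 spherical, 2 fixed joints
DOF contribution per joint type: revolute=1, prismatic=1, spherical=3, fixed=0
DOF = 3*1 + 1*1 + 1*3 + 2*0
DOF = 7

7


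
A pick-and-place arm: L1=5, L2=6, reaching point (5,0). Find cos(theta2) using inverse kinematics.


Given: L1 = 5, L2 = 6, target (x, y) = (5, 0)
Using cos(theta2) = (x^2 + y^2 - L1^2 - L2^2) / (2*L1*L2)
x^2 + y^2 = 5^2 + 0 = 25
L1^2 + L2^2 = 25 + 36 = 61
Numerator = 25 - 61 = -36
Denominator = 2*5*6 = 60
cos(theta2) = -36/60 = -3/5

-3/5


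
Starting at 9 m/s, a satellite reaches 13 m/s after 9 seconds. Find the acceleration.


Given: initial velocity v0 = 9 m/s, final velocity v = 13 m/s, time t = 9 s
Using a = (v - v0) / t
a = (13 - 9) / 9
a = 4 / 9
a = 4/9 m/s^2

4/9 m/s^2


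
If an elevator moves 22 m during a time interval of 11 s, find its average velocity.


Given: distance d = 22 m, time t = 11 s
Using v = d / t
v = 22 / 11
v = 2 m/s

2 m/s


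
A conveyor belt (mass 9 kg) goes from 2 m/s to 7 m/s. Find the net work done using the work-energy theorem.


Given: m = 9 kg, v0 = 2 m/s, v = 7 m/s
Using W = (1/2)*m*(v^2 - v0^2)
v^2 = 7^2 = 49
v0^2 = 2^2 = 4
v^2 - v0^2 = 49 - 4 = 45
W = (1/2)*9*45 = 405/2 J

405/2 J


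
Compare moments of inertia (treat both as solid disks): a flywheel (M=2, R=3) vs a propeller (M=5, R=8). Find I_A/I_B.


Given: M1=2 kg, R1=3 m, M2=5 kg, R2=8 m
For a disk: I = (1/2)*M*R^2, so I_A/I_B = (M1*R1^2)/(M2*R2^2)
M1*R1^2 = 2*9 = 18
M2*R2^2 = 5*64 = 320
I_A/I_B = 18/320 = 9/160

9/160


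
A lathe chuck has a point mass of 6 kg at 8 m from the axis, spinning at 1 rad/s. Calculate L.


Given: m = 6 kg, r = 8 m, omega = 1 rad/s
For a point mass: I = m*r^2
I = 6*8^2 = 6*64 = 384
L = I*omega = 384*1
L = 384 kg*m^2/s

384 kg*m^2/s


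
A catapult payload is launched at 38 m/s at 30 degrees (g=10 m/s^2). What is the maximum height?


Given: v0 = 38 m/s, theta = 30 deg, g = 10 m/s^2
sin^2(30) = 1/4
Using H = v0^2 * sin^2(theta) / (2*g)
H = 38^2 * 1/4 / (2*10)
H = 1444 * 1/4 / 20
H = 361 / 20
H = 361/20 m

361/20 m


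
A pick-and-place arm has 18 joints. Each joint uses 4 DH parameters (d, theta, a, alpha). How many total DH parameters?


Given: 18 joints, 4 DH parameters per joint (d, theta, a, alpha)
Total DH parameters = number_of_joints * 4
Total = 18 * 4
Total = 72

72


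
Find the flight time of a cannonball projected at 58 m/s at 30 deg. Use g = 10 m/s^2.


Given: v0 = 58 m/s, theta = 30 deg, g = 10 m/s^2
sin(30) = 1/2
Using T = 2*v0*sin(theta) / g
T = 2*58*1/2 / 10
T = 58 / 10
T = 29/5 s

29/5 s


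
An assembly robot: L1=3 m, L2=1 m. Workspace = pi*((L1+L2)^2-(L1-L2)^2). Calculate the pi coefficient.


Given: L1 = 3, L2 = 1
(L1+L2)^2 = (4)^2 = 16
(L1-L2)^2 = (2)^2 = 4
Difference = 16 - 4 = 12
This equals 4*L1*L2 = 4*3*1 = 12
Workspace area = 12*pi

12


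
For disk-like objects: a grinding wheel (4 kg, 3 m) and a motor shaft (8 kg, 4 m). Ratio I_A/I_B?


Given: M1=4 kg, R1=3 m, M2=8 kg, R2=4 m
For a disk: I = (1/2)*M*R^2, so I_A/I_B = (M1*R1^2)/(M2*R2^2)
M1*R1^2 = 4*9 = 36
M2*R2^2 = 8*16 = 128
I_A/I_B = 36/128 = 9/32

9/32


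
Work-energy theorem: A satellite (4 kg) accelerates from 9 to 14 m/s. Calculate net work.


Given: m = 4 kg, v0 = 9 m/s, v = 14 m/s
Using W = (1/2)*m*(v^2 - v0^2)
v^2 = 14^2 = 196
v0^2 = 9^2 = 81
v^2 - v0^2 = 196 - 81 = 115
W = (1/2)*4*115 = 230 J

230 J


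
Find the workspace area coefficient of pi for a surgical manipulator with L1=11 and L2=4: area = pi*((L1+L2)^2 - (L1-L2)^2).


Given: L1 = 11, L2 = 4
(L1+L2)^2 = (15)^2 = 225
(L1-L2)^2 = (7)^2 = 49
Difference = 225 - 49 = 176
This equals 4*L1*L2 = 4*11*4 = 176
Workspace area = 176*pi

176


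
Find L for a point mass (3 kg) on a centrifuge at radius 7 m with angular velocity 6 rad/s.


Given: m = 3 kg, r = 7 m, omega = 6 rad/s
For a point mass: I = m*r^2
I = 3*7^2 = 3*49 = 147
L = I*omega = 147*6
L = 882 kg*m^2/s

882 kg*m^2/s


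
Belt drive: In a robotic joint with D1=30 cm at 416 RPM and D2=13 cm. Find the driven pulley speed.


Given: D1 = 30 cm, w1 = 416 RPM, D2 = 13 cm
Using D1*w1 = D2*w2
w2 = D1*w1 / D2
w2 = 30*416 / 13
w2 = 12480 / 13
w2 = 960 RPM

960 RPM


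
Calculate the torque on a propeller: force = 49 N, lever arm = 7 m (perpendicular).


Given: F = 49 N, r = 7 m, angle = 90 deg (perpendicular)
Using tau = F * r * sin(90)
sin(90) = 1
tau = 49 * 7 * 1
tau = 343 Nm

343 Nm


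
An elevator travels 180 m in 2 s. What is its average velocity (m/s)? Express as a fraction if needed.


Given: distance d = 180 m, time t = 2 s
Using v = d / t
v = 180 / 2
v = 90 m/s

90 m/s


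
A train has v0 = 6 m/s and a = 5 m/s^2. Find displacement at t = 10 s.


Given: v0 = 6 m/s, a = 5 m/s^2, t = 10 s
Using s = v0*t + (1/2)*a*t^2
s = 6*10 + (1/2)*5*10^2
s = 60 + (1/2)*500
s = 60 + 250
s = 310

310 m


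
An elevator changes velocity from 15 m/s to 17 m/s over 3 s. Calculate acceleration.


Given: initial velocity v0 = 15 m/s, final velocity v = 17 m/s, time t = 3 s
Using a = (v - v0) / t
a = (17 - 15) / 3
a = 2 / 3
a = 2/3 m/s^2

2/3 m/s^2


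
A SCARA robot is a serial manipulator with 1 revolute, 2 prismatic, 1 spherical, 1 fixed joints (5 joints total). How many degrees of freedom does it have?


Given: serial robot with 1 revolute, 2 prismatic, 1 spherical, 1 fixed joints
DOF contribution per joint type: revolute=1, prismatic=1, spherical=3, fixed=0
DOF = 1*1 + 2*1 + 1*3 + 1*0
DOF = 6

6


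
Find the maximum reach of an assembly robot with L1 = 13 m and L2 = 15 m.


Given: L1 = 13 m, L2 = 15 m
For a 2-link planar arm, max reach = L1 + L2 (fully extended)
Max reach = 13 + 15
Max reach = 28 m

28 m


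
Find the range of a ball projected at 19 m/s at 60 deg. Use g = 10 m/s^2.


Given: v0 = 19 m/s, theta = 60 deg, g = 10 m/s^2
sin(2*60) = sin(120) = sqrt(3)/2
Using R = v0^2 * sin(2*theta) / g
R = 19^2 * (sqrt(3)/2) / 10
R = 361 * sqrt(3) / 20
R = 361/20*sqrt(3) m

361/20*sqrt(3) m


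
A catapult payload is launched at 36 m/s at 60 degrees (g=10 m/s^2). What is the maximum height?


Given: v0 = 36 m/s, theta = 60 deg, g = 10 m/s^2
sin^2(60) = 3/4
Using H = v0^2 * sin^2(theta) / (2*g)
H = 36^2 * 3/4 / (2*10)
H = 1296 * 3/4 / 20
H = 972 / 20
H = 243/5 m

243/5 m


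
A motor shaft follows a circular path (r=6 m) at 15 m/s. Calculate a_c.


Given: v = 15 m/s, r = 6 m
Using a_c = v^2 / r
a_c = 15^2 / 6
a_c = 225 / 6
a_c = 75/2 m/s^2

75/2 m/s^2


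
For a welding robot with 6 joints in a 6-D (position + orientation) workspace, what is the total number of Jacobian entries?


Given: task space dimension = 6, joints = 6
Jacobian is a 6 x 6 matrix
Total entries = rows * columns
Total = 6 * 6
Total = 36

36


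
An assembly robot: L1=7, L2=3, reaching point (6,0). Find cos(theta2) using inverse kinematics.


Given: L1 = 7, L2 = 3, target (x, y) = (6, 0)
Using cos(theta2) = (x^2 + y^2 - L1^2 - L2^2) / (2*L1*L2)
x^2 + y^2 = 6^2 + 0 = 36
L1^2 + L2^2 = 49 + 9 = 58
Numerator = 36 - 58 = -22
Denominator = 2*7*3 = 42
cos(theta2) = -22/42 = -11/21

-11/21


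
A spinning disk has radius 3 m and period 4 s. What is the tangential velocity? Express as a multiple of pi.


Given: radius r = 3 m, period T = 4 s
Using v = 2*pi*r / T
v = 2*pi*3 / 4
v = 6*pi / 4
v = 3/2*pi m/s

3/2*pi m/s


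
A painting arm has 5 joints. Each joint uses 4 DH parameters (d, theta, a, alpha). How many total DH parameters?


Given: 5 joints, 4 DH parameters per joint (d, theta, a, alpha)
Total DH parameters = number_of_joints * 4
Total = 5 * 4
Total = 20

20


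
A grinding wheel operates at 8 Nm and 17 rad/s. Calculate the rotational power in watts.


Given: tau = 8 Nm, omega = 17 rad/s
Using P = tau * omega
P = 8 * 17
P = 136 W

136 W


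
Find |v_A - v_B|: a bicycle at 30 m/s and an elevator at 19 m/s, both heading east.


Given: v_A = 30 m/s east, v_B = 19 m/s east
Both move in the same direction; relative speed = |v_A - v_B|
|30 - 19| = |11|
= 11 m/s

11 m/s


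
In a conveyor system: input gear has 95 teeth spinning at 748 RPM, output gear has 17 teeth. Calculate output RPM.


Given: N1 = 95 teeth, w1 = 748 RPM, N2 = 17 teeth
Using N1*w1 = N2*w2
w2 = N1*w1 / N2
w2 = 95*748 / 17
w2 = 71060 / 17
w2 = 4180 RPM

4180 RPM


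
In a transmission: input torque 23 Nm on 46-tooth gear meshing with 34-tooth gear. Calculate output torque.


Given: N1 = 46, N2 = 34, T1 = 23 Nm
Using T2/T1 = N2/N1
T2 = T1 * N2 / N1
T2 = 23 * 34 / 46
T2 = 782 / 46
T2 = 17 Nm

17 Nm


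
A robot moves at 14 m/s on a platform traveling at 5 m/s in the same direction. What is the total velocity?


Given: object velocity = 14 m/s, platform velocity = 5 m/s (same direction)
Using classical velocity addition: v_total = v_object + v_platform
v_total = 14 + 5
v_total = 19 m/s

19 m/s


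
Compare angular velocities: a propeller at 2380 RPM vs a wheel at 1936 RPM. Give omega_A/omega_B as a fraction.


Given: RPM_A = 2380, RPM_B = 1936
omega = 2*pi*RPM/60, so omega_A/omega_B = RPM_A / RPM_B
omega_A/omega_B = 2380 / 1936
omega_A/omega_B = 595/484

595/484


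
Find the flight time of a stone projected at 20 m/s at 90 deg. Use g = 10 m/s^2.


Given: v0 = 20 m/s, theta = 90 deg, g = 10 m/s^2
sin(90) = 1
Using T = 2*v0*sin(theta) / g
T = 2*20*1 / 10
T = 40 / 10
T = 4 s

4 s


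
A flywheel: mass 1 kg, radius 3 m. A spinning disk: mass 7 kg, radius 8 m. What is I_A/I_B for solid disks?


Given: M1=1 kg, R1=3 m, M2=7 kg, R2=8 m
For a disk: I = (1/2)*M*R^2, so I_A/I_B = (M1*R1^2)/(M2*R2^2)
M1*R1^2 = 1*9 = 9
M2*R2^2 = 7*64 = 448
I_A/I_B = 9/448 = 9/448

9/448


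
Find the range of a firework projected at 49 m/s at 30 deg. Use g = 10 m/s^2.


Given: v0 = 49 m/s, theta = 30 deg, g = 10 m/s^2
sin(2*30) = sin(60) = sqrt(3)/2
Using R = v0^2 * sin(2*theta) / g
R = 49^2 * (sqrt(3)/2) / 10
R = 2401 * sqrt(3) / 20
R = 2401/20*sqrt(3) m

2401/20*sqrt(3) m


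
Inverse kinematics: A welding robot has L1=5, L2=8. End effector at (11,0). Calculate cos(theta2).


Given: L1 = 5, L2 = 8, target (x, y) = (11, 0)
Using cos(theta2) = (x^2 + y^2 - L1^2 - L2^2) / (2*L1*L2)
x^2 + y^2 = 11^2 + 0 = 121
L1^2 + L2^2 = 25 + 64 = 89
Numerator = 121 - 89 = 32
Denominator = 2*5*8 = 80
cos(theta2) = 32/80 = 2/5

2/5


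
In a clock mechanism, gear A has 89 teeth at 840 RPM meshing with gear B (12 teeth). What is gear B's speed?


Given: N1 = 89 teeth, w1 = 840 RPM, N2 = 12 teeth
Using N1*w1 = N2*w2
w2 = N1*w1 / N2
w2 = 89*840 / 12
w2 = 74760 / 12
w2 = 6230 RPM

6230 RPM


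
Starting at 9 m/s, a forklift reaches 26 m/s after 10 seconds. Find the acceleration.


Given: initial velocity v0 = 9 m/s, final velocity v = 26 m/s, time t = 10 s
Using a = (v - v0) / t
a = (26 - 9) / 10
a = 17 / 10
a = 17/10 m/s^2

17/10 m/s^2


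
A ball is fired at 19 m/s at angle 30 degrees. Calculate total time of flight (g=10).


Given: v0 = 19 m/s, theta = 30 deg, g = 10 m/s^2
sin(30) = 1/2
Using T = 2*v0*sin(theta) / g
T = 2*19*1/2 / 10
T = 19 / 10
T = 19/10 s

19/10 s


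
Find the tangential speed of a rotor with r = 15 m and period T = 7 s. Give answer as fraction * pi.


Given: radius r = 15 m, period T = 7 s
Using v = 2*pi*r / T
v = 2*pi*15 / 7
v = 30*pi / 7
v = 30/7*pi m/s

30/7*pi m/s


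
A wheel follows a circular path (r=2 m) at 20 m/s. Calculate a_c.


Given: v = 20 m/s, r = 2 m
Using a_c = v^2 / r
a_c = 20^2 / 2
a_c = 400 / 2
a_c = 200 m/s^2

200 m/s^2


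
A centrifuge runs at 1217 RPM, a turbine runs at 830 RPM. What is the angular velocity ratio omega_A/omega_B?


Given: RPM_A = 1217, RPM_B = 830
omega = 2*pi*RPM/60, so omega_A/omega_B = RPM_A / RPM_B
omega_A/omega_B = 1217 / 830
omega_A/omega_B = 1217/830

1217/830


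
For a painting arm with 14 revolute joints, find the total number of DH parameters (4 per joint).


Given: 14 joints, 4 DH parameters per joint (d, theta, a, alpha)
Total DH parameters = number_of_joints * 4
Total = 14 * 4
Total = 56

56


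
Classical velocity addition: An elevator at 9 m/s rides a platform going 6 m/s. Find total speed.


Given: object velocity = 9 m/s, platform velocity = 6 m/s (same direction)
Using classical velocity addition: v_total = v_object + v_platform
v_total = 9 + 6
v_total = 15 m/s

15 m/s


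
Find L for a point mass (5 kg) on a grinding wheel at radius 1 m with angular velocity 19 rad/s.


Given: m = 5 kg, r = 1 m, omega = 19 rad/s
For a point mass: I = m*r^2
I = 5*1^2 = 5*1 = 5
L = I*omega = 5*19
L = 95 kg*m^2/s

95 kg*m^2/s


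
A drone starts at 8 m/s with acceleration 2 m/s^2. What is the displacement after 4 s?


Given: v0 = 8 m/s, a = 2 m/s^2, t = 4 s
Using s = v0*t + (1/2)*a*t^2
s = 8*4 + (1/2)*2*4^2
s = 32 + (1/2)*32
s = 32 + 16
s = 48

48 m


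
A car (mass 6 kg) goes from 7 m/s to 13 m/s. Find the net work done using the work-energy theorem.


Given: m = 6 kg, v0 = 7 m/s, v = 13 m/s
Using W = (1/2)*m*(v^2 - v0^2)
v^2 = 13^2 = 169
v0^2 = 7^2 = 49
v^2 - v0^2 = 169 - 49 = 120
W = (1/2)*6*120 = 360 J

360 J


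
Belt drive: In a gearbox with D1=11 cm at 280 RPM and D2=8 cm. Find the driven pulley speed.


Given: D1 = 11 cm, w1 = 280 RPM, D2 = 8 cm
Using D1*w1 = D2*w2
w2 = D1*w1 / D2
w2 = 11*280 / 8
w2 = 3080 / 8
w2 = 385 RPM

385 RPM


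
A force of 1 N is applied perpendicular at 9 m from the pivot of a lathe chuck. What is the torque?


Given: F = 1 N, r = 9 m, angle = 90 deg (perpendicular)
Using tau = F * r * sin(90)
sin(90) = 1
tau = 1 * 9 * 1
tau = 9 Nm

9 Nm


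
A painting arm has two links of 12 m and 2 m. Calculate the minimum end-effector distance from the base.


Given: L1 = 12 m, L2 = 2 m
For a 2-link planar arm, min reach = |L1 - L2| (second link folded back)
Min reach = |12 - 2|
Min reach = 10 m

10 m


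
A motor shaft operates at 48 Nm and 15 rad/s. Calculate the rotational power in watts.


Given: tau = 48 Nm, omega = 15 rad/s
Using P = tau * omega
P = 48 * 15
P = 720 W

720 W


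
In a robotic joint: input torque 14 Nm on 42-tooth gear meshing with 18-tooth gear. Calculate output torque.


Given: N1 = 42, N2 = 18, T1 = 14 Nm
Using T2/T1 = N2/N1
T2 = T1 * N2 / N1
T2 = 14 * 18 / 42
T2 = 252 / 42
T2 = 6 Nm

6 Nm


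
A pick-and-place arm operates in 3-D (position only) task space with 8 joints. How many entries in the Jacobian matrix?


Given: task space dimension = 3, joints = 8
Jacobian is a 3 x 8 matrix
Total entries = rows * columns
Total = 3 * 8
Total = 24

24


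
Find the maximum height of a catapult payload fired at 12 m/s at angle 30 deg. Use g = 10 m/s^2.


Given: v0 = 12 m/s, theta = 30 deg, g = 10 m/s^2
sin^2(30) = 1/4
Using H = v0^2 * sin^2(theta) / (2*g)
H = 12^2 * 1/4 / (2*10)
H = 144 * 1/4 / 20
H = 36 / 20
H = 9/5 m

9/5 m


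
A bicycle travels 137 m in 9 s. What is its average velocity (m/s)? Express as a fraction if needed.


Given: distance d = 137 m, time t = 9 s
Using v = d / t
v = 137 / 9
v = 137/9 m/s

137/9 m/s


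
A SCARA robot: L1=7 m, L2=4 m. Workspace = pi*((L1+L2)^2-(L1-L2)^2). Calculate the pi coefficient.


Given: L1 = 7, L2 = 4
(L1+L2)^2 = (11)^2 = 121
(L1-L2)^2 = (3)^2 = 9
Difference = 121 - 9 = 112
This equals 4*L1*L2 = 4*7*4 = 112
Workspace area = 112*pi

112


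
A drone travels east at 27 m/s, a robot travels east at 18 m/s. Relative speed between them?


Given: v_A = 27 m/s east, v_B = 18 m/s east
Both move in the same direction; relative speed = |v_A - v_B|
|27 - 18| = |9|
= 9 m/s

9 m/s


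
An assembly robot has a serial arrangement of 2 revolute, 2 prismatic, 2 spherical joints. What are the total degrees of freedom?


Given: serial robot with 2 revolute, 2 prismatic, 2 spherical joints
DOF contribution per joint type: revolute=1, prismatic=1, spherical=3, fixed=0
DOF = 2*1 + 2*1 + 2*3
DOF = 10

10


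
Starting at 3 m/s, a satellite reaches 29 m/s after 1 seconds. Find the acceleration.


Given: initial velocity v0 = 3 m/s, final velocity v = 29 m/s, time t = 1 s
Using a = (v - v0) / t
a = (29 - 3) / 1
a = 26 / 1
a = 26 m/s^2

26 m/s^2


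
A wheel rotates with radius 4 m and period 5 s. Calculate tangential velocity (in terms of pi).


Given: radius r = 4 m, period T = 5 s
Using v = 2*pi*r / T
v = 2*pi*4 / 5
v = 8*pi / 5
v = 8/5*pi m/s

8/5*pi m/s


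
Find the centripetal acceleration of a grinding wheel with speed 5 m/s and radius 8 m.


Given: v = 5 m/s, r = 8 m
Using a_c = v^2 / r
a_c = 5^2 / 8
a_c = 25 / 8
a_c = 25/8 m/s^2

25/8 m/s^2


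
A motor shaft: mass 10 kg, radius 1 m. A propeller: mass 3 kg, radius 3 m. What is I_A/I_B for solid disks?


Given: M1=10 kg, R1=1 m, M2=3 kg, R2=3 m
For a disk: I = (1/2)*M*R^2, so I_A/I_B = (M1*R1^2)/(M2*R2^2)
M1*R1^2 = 10*1 = 10
M2*R2^2 = 3*9 = 27
I_A/I_B = 10/27 = 10/27

10/27


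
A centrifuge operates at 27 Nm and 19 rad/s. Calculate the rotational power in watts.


Given: tau = 27 Nm, omega = 19 rad/s
Using P = tau * omega
P = 27 * 19
P = 513 W

513 W


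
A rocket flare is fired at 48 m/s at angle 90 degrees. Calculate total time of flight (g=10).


Given: v0 = 48 m/s, theta = 90 deg, g = 10 m/s^2
sin(90) = 1
Using T = 2*v0*sin(theta) / g
T = 2*48*1 / 10
T = 96 / 10
T = 48/5 s

48/5 s


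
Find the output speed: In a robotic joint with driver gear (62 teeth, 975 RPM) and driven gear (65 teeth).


Given: N1 = 62 teeth, w1 = 975 RPM, N2 = 65 teeth
Using N1*w1 = N2*w2
w2 = N1*w1 / N2
w2 = 62*975 / 65
w2 = 60450 / 65
w2 = 930 RPM

930 RPM


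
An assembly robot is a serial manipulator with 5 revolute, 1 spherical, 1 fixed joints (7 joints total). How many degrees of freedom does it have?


Given: serial robot with 5 revolute, 1 spherical, 1 fixed joints
DOF contribution per joint type: revolute=1, prismatic=1, spherical=3, fixed=0
DOF = 5*1 + 1*3 + 1*0
DOF = 8

8


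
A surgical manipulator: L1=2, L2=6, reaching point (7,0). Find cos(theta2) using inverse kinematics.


Given: L1 = 2, L2 = 6, target (x, y) = (7, 0)
Using cos(theta2) = (x^2 + y^2 - L1^2 - L2^2) / (2*L1*L2)
x^2 + y^2 = 7^2 + 0 = 49
L1^2 + L2^2 = 4 + 36 = 40
Numerator = 49 - 40 = 9
Denominator = 2*2*6 = 24
cos(theta2) = 9/24 = 3/8

3/8


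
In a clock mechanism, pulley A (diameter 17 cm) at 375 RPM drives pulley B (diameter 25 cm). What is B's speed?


Given: D1 = 17 cm, w1 = 375 RPM, D2 = 25 cm
Using D1*w1 = D2*w2
w2 = D1*w1 / D2
w2 = 17*375 / 25
w2 = 6375 / 25
w2 = 255 RPM

255 RPM


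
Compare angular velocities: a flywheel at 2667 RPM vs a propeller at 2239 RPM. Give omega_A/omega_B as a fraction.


Given: RPM_A = 2667, RPM_B = 2239
omega = 2*pi*RPM/60, so omega_A/omega_B = RPM_A / RPM_B
omega_A/omega_B = 2667 / 2239
omega_A/omega_B = 2667/2239

2667/2239


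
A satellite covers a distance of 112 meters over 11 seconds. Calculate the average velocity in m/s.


Given: distance d = 112 m, time t = 11 s
Using v = d / t
v = 112 / 11
v = 112/11 m/s

112/11 m/s


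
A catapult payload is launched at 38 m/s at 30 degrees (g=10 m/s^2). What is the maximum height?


Given: v0 = 38 m/s, theta = 30 deg, g = 10 m/s^2
sin^2(30) = 1/4
Using H = v0^2 * sin^2(theta) / (2*g)
H = 38^2 * 1/4 / (2*10)
H = 1444 * 1/4 / 20
H = 361 / 20
H = 361/20 m

361/20 m


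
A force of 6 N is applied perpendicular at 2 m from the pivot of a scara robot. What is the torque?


Given: F = 6 N, r = 2 m, angle = 90 deg (perpendicular)
Using tau = F * r * sin(90)
sin(90) = 1
tau = 6 * 2 * 1
tau = 12 Nm

12 Nm


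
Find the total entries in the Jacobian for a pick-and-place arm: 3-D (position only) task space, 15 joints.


Given: task space dimension = 3, joints = 15
Jacobian is a 3 x 15 matrix
Total entries = rows * columns
Total = 3 * 15
Total = 45

45


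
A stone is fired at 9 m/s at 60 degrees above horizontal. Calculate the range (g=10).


Given: v0 = 9 m/s, theta = 60 deg, g = 10 m/s^2
sin(2*60) = sin(120) = sqrt(3)/2
Using R = v0^2 * sin(2*theta) / g
R = 9^2 * (sqrt(3)/2) / 10
R = 81 * sqrt(3) / 20
R = 81/20*sqrt(3) m

81/20*sqrt(3) m


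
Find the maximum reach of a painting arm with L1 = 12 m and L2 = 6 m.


Given: L1 = 12 m, L2 = 6 m
For a 2-link planar arm, max reach = L1 + L2 (fully extended)
Max reach = 12 + 6
Max reach = 18 m

18 m


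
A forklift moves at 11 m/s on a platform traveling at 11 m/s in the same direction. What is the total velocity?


Given: object velocity = 11 m/s, platform velocity = 11 m/s (same direction)
Using classical velocity addition: v_total = v_object + v_platform
v_total = 11 + 11
v_total = 22 m/s

22 m/s


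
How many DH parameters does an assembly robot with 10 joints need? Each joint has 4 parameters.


Given: 10 joints, 4 DH parameters per joint (d, theta, a, alpha)
Total DH parameters = number_of_joints * 4
Total = 10 * 4
Total = 40

40


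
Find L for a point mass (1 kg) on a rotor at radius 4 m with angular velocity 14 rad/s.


Given: m = 1 kg, r = 4 m, omega = 14 rad/s
For a point mass: I = m*r^2
I = 1*4^2 = 1*16 = 16
L = I*omega = 16*14
L = 224 kg*m^2/s

224 kg*m^2/s


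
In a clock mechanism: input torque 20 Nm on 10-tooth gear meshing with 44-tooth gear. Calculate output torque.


Given: N1 = 10, N2 = 44, T1 = 20 Nm
Using T2/T1 = N2/N1
T2 = T1 * N2 / N1
T2 = 20 * 44 / 10
T2 = 880 / 10
T2 = 88 Nm

88 Nm


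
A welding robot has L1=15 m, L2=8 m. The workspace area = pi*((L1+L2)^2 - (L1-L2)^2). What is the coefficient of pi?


Given: L1 = 15, L2 = 8
(L1+L2)^2 = (23)^2 = 529
(L1-L2)^2 = (7)^2 = 49
Difference = 529 - 49 = 480
This equals 4*L1*L2 = 4*15*8 = 480
Workspace area = 480*pi

480


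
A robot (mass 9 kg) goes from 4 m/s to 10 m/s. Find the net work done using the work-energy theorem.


Given: m = 9 kg, v0 = 4 m/s, v = 10 m/s
Using W = (1/2)*m*(v^2 - v0^2)
v^2 = 10^2 = 100
v0^2 = 4^2 = 16
v^2 - v0^2 = 100 - 16 = 84
W = (1/2)*9*84 = 378 J

378 J


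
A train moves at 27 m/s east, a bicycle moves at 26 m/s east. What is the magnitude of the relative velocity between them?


Given: v_A = 27 m/s east, v_B = 26 m/s east
Both move in the same direction; relative speed = |v_A - v_B|
|27 - 26| = |1|
= 1 m/s

1 m/s


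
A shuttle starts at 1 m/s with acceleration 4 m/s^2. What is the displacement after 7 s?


Given: v0 = 1 m/s, a = 4 m/s^2, t = 7 s
Using s = v0*t + (1/2)*a*t^2
s = 1*7 + (1/2)*4*7^2
s = 7 + (1/2)*196
s = 7 + 98
s = 105

105 m


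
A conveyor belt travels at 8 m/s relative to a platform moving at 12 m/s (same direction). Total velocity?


Given: object velocity = 8 m/s, platform velocity = 12 m/s (same direction)
Using classical velocity addition: v_total = v_object + v_platform
v_total = 8 + 12
v_total = 20 m/s

20 m/s


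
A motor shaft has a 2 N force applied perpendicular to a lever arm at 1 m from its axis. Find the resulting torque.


Given: F = 2 N, r = 1 m, angle = 90 deg (perpendicular)
Using tau = F * r * sin(90)
sin(90) = 1
tau = 2 * 1 * 1
tau = 2 Nm

2 Nm


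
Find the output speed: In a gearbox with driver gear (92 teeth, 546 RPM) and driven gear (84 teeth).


Given: N1 = 92 teeth, w1 = 546 RPM, N2 = 84 teeth
Using N1*w1 = N2*w2
w2 = N1*w1 / N2
w2 = 92*546 / 84
w2 = 50232 / 84
w2 = 598 RPM

598 RPM


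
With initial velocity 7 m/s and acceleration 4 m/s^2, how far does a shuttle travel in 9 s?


Given: v0 = 7 m/s, a = 4 m/s^2, t = 9 s
Using s = v0*t + (1/2)*a*t^2
s = 7*9 + (1/2)*4*9^2
s = 63 + (1/2)*324
s = 63 + 162
s = 225

225 m


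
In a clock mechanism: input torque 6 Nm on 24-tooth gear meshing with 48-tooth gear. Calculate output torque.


Given: N1 = 24, N2 = 48, T1 = 6 Nm
Using T2/T1 = N2/N1
T2 = T1 * N2 / N1
T2 = 6 * 48 / 24
T2 = 288 / 24
T2 = 12 Nm

12 Nm


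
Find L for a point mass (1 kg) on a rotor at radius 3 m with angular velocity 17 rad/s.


Given: m = 1 kg, r = 3 m, omega = 17 rad/s
For a point mass: I = m*r^2
I = 1*3^2 = 1*9 = 9
L = I*omega = 9*17
L = 153 kg*m^2/s

153 kg*m^2/s


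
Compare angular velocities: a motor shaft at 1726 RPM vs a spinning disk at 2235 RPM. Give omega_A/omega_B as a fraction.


Given: RPM_A = 1726, RPM_B = 2235
omega = 2*pi*RPM/60, so omega_A/omega_B = RPM_A / RPM_B
omega_A/omega_B = 1726 / 2235
omega_A/omega_B = 1726/2235

1726/2235


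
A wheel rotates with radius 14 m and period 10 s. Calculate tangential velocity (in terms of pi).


Given: radius r = 14 m, period T = 10 s
Using v = 2*pi*r / T
v = 2*pi*14 / 10
v = 28*pi / 10
v = 14/5*pi m/s

14/5*pi m/s


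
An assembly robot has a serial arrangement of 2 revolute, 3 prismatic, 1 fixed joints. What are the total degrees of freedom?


Given: serial robot with 2 revolute, 3 prismatic, 1 fixed joints
DOF contribution per joint type: revolute=1, prismatic=1, spherical=3, fixed=0
DOF = 2*1 + 3*1 + 1*0
DOF = 5

5


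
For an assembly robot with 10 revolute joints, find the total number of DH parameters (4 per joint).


Given: 10 joints, 4 DH parameters per joint (d, theta, a, alpha)
Total DH parameters = number_of_joints * 4
Total = 10 * 4
Total = 40

40


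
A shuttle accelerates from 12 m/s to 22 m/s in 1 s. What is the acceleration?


Given: initial velocity v0 = 12 m/s, final velocity v = 22 m/s, time t = 1 s
Using a = (v - v0) / t
a = (22 - 12) / 1
a = 10 / 1
a = 10 m/s^2

10 m/s^2


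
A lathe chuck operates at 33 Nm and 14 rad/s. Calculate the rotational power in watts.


Given: tau = 33 Nm, omega = 14 rad/s
Using P = tau * omega
P = 33 * 14
P = 462 W

462 W


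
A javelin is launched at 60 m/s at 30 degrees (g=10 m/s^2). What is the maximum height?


Given: v0 = 60 m/s, theta = 30 deg, g = 10 m/s^2
sin^2(30) = 1/4
Using H = v0^2 * sin^2(theta) / (2*g)
H = 60^2 * 1/4 / (2*10)
H = 3600 * 1/4 / 20
H = 900 / 20
H = 45 m

45 m


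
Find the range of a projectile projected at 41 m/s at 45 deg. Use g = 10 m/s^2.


Given: v0 = 41 m/s, theta = 45 deg, g = 10 m/s^2
sin(2*45) = sin(90) = 1
Using R = v0^2 * sin(2*theta) / g
R = 41^2 * 1 / 10
R = 1681 / 10
R = 1681/10 m

1681/10 m


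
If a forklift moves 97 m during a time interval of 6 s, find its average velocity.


Given: distance d = 97 m, time t = 6 s
Using v = d / t
v = 97 / 6
v = 97/6 m/s

97/6 m/s


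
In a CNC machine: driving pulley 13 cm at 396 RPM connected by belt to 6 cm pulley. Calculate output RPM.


Given: D1 = 13 cm, w1 = 396 RPM, D2 = 6 cm
Using D1*w1 = D2*w2
w2 = D1*w1 / D2
w2 = 13*396 / 6
w2 = 5148 / 6
w2 = 858 RPM

858 RPM


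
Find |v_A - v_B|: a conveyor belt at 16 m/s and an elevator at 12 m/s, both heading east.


Given: v_A = 16 m/s east, v_B = 12 m/s east
Both move in the same direction; relative speed = |v_A - v_B|
|16 - 12| = |4|
= 4 m/s

4 m/s


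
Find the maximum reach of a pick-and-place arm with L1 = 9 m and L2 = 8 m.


Given: L1 = 9 m, L2 = 8 m
For a 2-link planar arm, max reach = L1 + L2 (fully extended)
Max reach = 9 + 8
Max reach = 17 m

17 m


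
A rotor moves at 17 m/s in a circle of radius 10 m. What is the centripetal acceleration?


Given: v = 17 m/s, r = 10 m
Using a_c = v^2 / r
a_c = 17^2 / 10
a_c = 289 / 10
a_c = 289/10 m/s^2

289/10 m/s^2


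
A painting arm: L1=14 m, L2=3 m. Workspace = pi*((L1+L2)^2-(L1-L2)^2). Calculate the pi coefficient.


Given: L1 = 14, L2 = 3
(L1+L2)^2 = (17)^2 = 289
(L1-L2)^2 = (11)^2 = 121
Difference = 289 - 121 = 168
This equals 4*L1*L2 = 4*14*3 = 168
Workspace area = 168*pi

168


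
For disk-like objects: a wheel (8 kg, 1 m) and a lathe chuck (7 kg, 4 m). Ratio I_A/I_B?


Given: M1=8 kg, R1=1 m, M2=7 kg, R2=4 m
For a disk: I = (1/2)*M*R^2, so I_A/I_B = (M1*R1^2)/(M2*R2^2)
M1*R1^2 = 8*1 = 8
M2*R2^2 = 7*16 = 112
I_A/I_B = 8/112 = 1/14

1/14


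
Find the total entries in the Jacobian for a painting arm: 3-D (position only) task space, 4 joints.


Given: task space dimension = 3, joints = 4
Jacobian is a 3 x 4 matrix
Total entries = rows * columns
Total = 3 * 4
Total = 12

12


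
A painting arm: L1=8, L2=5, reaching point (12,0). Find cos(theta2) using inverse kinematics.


Given: L1 = 8, L2 = 5, target (x, y) = (12, 0)
Using cos(theta2) = (x^2 + y^2 - L1^2 - L2^2) / (2*L1*L2)
x^2 + y^2 = 12^2 + 0 = 144
L1^2 + L2^2 = 64 + 25 = 89
Numerator = 144 - 89 = 55
Denominator = 2*8*5 = 80
cos(theta2) = 55/80 = 11/16

11/16


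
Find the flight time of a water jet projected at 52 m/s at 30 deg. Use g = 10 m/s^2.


Given: v0 = 52 m/s, theta = 30 deg, g = 10 m/s^2
sin(30) = 1/2
Using T = 2*v0*sin(theta) / g
T = 2*52*1/2 / 10
T = 52 / 10
T = 26/5 s

26/5 s


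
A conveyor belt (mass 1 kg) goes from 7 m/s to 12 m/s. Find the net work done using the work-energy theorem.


Given: m = 1 kg, v0 = 7 m/s, v = 12 m/s
Using W = (1/2)*m*(v^2 - v0^2)
v^2 = 12^2 = 144
v0^2 = 7^2 = 49
v^2 - v0^2 = 144 - 49 = 95
W = (1/2)*1*95 = 95/2 J

95/2 J


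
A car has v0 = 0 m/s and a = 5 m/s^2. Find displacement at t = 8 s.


Given: v0 = 0 m/s, a = 5 m/s^2, t = 8 s
Using s = v0*t + (1/2)*a*t^2
s = 0*8 + (1/2)*5*8^2
s = 0 + (1/2)*320
s = 0 + 160
s = 160

160 m


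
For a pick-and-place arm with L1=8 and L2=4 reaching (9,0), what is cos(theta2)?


Given: L1 = 8, L2 = 4, target (x, y) = (9, 0)
Using cos(theta2) = (x^2 + y^2 - L1^2 - L2^2) / (2*L1*L2)
x^2 + y^2 = 9^2 + 0 = 81
L1^2 + L2^2 = 64 + 16 = 80
Numerator = 81 - 80 = 1
Denominator = 2*8*4 = 64
cos(theta2) = 1/64 = 1/64

1/64


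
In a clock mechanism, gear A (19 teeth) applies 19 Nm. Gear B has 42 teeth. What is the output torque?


Given: N1 = 19, N2 = 42, T1 = 19 Nm
Using T2/T1 = N2/N1
T2 = T1 * N2 / N1
T2 = 19 * 42 / 19
T2 = 798 / 19
T2 = 42 Nm

42 Nm


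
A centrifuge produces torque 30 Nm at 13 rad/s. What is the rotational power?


Given: tau = 30 Nm, omega = 13 rad/s
Using P = tau * omega
P = 30 * 13
P = 390 W

390 W


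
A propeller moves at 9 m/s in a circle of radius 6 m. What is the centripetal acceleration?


Given: v = 9 m/s, r = 6 m
Using a_c = v^2 / r
a_c = 9^2 / 6
a_c = 81 / 6
a_c = 27/2 m/s^2

27/2 m/s^2


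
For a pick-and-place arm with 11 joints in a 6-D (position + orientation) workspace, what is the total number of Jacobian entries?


Given: task space dimension = 6, joints = 11
Jacobian is a 6 x 11 matrix
Total entries = rows * columns
Total = 6 * 11
Total = 66

66


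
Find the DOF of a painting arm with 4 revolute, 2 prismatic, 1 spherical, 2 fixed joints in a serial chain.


Given: serial robot with 4 revolute, 2 prismatic, 1 spherical, 2 fixed joints
DOF contribution per joint type: revolute=1, prismatic=1, spherical=3, fixed=0
DOF = 4*1 + 2*1 + 1*3 + 2*0
DOF = 9

9


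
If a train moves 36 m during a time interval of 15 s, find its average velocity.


Given: distance d = 36 m, time t = 15 s
Using v = d / t
v = 36 / 15
v = 12/5 m/s

12/5 m/s


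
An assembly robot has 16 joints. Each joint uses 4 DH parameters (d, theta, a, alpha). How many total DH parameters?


Given: 16 joints, 4 DH parameters per joint (d, theta, a, alpha)
Total DH parameters = number_of_joints * 4
Total = 16 * 4
Total = 64

64


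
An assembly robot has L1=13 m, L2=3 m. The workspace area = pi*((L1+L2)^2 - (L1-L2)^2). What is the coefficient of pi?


Given: L1 = 13, L2 = 3
(L1+L2)^2 = (16)^2 = 256
(L1-L2)^2 = (10)^2 = 100
Difference = 256 - 100 = 156
This equals 4*L1*L2 = 4*13*3 = 156
Workspace area = 156*pi

156


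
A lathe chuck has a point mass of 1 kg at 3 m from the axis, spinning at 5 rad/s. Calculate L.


Given: m = 1 kg, r = 3 m, omega = 5 rad/s
For a point mass: I = m*r^2
I = 1*3^2 = 1*9 = 9
L = I*omega = 9*5
L = 45 kg*m^2/s

45 kg*m^2/s


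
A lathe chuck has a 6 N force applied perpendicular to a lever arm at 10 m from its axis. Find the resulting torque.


Given: F = 6 N, r = 10 m, angle = 90 deg (perpendicular)
Using tau = F * r * sin(90)
sin(90) = 1
tau = 6 * 10 * 1
tau = 60 Nm

60 Nm


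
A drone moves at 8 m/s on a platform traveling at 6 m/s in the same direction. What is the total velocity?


Given: object velocity = 8 m/s, platform velocity = 6 m/s (same direction)
Using classical velocity addition: v_total = v_object + v_platform
v_total = 8 + 6
v_total = 14 m/s

14 m/s


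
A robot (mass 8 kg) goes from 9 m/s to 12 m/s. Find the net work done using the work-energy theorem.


Given: m = 8 kg, v0 = 9 m/s, v = 12 m/s
Using W = (1/2)*m*(v^2 - v0^2)
v^2 = 12^2 = 144
v0^2 = 9^2 = 81
v^2 - v0^2 = 144 - 81 = 63
W = (1/2)*8*63 = 252 J

252 J


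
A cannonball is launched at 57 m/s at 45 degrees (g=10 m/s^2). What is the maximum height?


Given: v0 = 57 m/s, theta = 45 deg, g = 10 m/s^2
sin^2(45) = 1/2
Using H = v0^2 * sin^2(theta) / (2*g)
H = 57^2 * 1/2 / (2*10)
H = 3249 * 1/2 / 20
H = 3249/2 / 20
H = 3249/40 m

3249/40 m


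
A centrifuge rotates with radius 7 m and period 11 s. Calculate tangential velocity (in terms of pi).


Given: radius r = 7 m, period T = 11 s
Using v = 2*pi*r / T
v = 2*pi*7 / 11
v = 14*pi / 11
v = 14/11*pi m/s

14/11*pi m/s


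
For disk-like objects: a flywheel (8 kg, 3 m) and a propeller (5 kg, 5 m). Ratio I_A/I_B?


Given: M1=8 kg, R1=3 m, M2=5 kg, R2=5 m
For a disk: I = (1/2)*M*R^2, so I_A/I_B = (M1*R1^2)/(M2*R2^2)
M1*R1^2 = 8*9 = 72
M2*R2^2 = 5*25 = 125
I_A/I_B = 72/125 = 72/125

72/125


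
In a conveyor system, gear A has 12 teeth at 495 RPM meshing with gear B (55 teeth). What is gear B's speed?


Given: N1 = 12 teeth, w1 = 495 RPM, N2 = 55 teeth
Using N1*w1 = N2*w2
w2 = N1*w1 / N2
w2 = 12*495 / 55
w2 = 5940 / 55
w2 = 108 RPM

108 RPM


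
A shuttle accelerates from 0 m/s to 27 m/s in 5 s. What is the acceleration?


Given: initial velocity v0 = 0 m/s, final velocity v = 27 m/s, time t = 5 s
Using a = (v - v0) / t
a = (27 - 0) / 5
a = 27 / 5
a = 27/5 m/s^2

27/5 m/s^2


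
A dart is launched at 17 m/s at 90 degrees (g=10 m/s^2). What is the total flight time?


Given: v0 = 17 m/s, theta = 90 deg, g = 10 m/s^2
sin(90) = 1
Using T = 2*v0*sin(theta) / g
T = 2*17*1 / 10
T = 34 / 10
T = 17/5 s

17/5 s


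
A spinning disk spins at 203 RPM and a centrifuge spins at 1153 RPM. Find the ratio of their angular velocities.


Given: RPM_A = 203, RPM_B = 1153
omega = 2*pi*RPM/60, so omega_A/omega_B = RPM_A / RPM_B
omega_A/omega_B = 203 / 1153
omega_A/omega_B = 203/1153

203/1153


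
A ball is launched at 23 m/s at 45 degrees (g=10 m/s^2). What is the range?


Given: v0 = 23 m/s, theta = 45 deg, g = 10 m/s^2
sin(2*45) = sin(90) = 1
Using R = v0^2 * sin(2*theta) / g
R = 23^2 * 1 / 10
R = 529 / 10
R = 529/10 m

529/10 m


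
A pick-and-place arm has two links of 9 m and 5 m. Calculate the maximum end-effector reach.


Given: L1 = 9 m, L2 = 5 m
For a 2-link planar arm, max reach = L1 + L2 (fully extended)
Max reach = 9 + 5
Max reach = 14 m

14 m


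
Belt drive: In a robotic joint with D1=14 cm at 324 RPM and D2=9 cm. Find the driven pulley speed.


Given: D1 = 14 cm, w1 = 324 RPM, D2 = 9 cm
Using D1*w1 = D2*w2
w2 = D1*w1 / D2
w2 = 14*324 / 9
w2 = 4536 / 9
w2 = 504 RPM

504 RPM


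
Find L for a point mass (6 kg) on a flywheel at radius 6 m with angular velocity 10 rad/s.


Given: m = 6 kg, r = 6 m, omega = 10 rad/s
For a point mass: I = m*r^2
I = 6*6^2 = 6*36 = 216
L = I*omega = 216*10
L = 2160 kg*m^2/s

2160 kg*m^2/s


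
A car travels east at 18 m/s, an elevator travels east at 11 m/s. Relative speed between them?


Given: v_A = 18 m/s east, v_B = 11 m/s east
Both move in the same direction; relative speed = |v_A - v_B|
|18 - 11| = |7|
= 7 m/s

7 m/s


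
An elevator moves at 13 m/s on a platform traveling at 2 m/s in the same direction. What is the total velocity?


Given: object velocity = 13 m/s, platform velocity = 2 m/s (same direction)
Using classical velocity addition: v_total = v_object + v_platform
v_total = 13 + 2
v_total = 15 m/s

15 m/s


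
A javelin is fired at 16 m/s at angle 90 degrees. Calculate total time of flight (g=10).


Given: v0 = 16 m/s, theta = 90 deg, g = 10 m/s^2
sin(90) = 1
Using T = 2*v0*sin(theta) / g
T = 2*16*1 / 10
T = 32 / 10
T = 16/5 s

16/5 s


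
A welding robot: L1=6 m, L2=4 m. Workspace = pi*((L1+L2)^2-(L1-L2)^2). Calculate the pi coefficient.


Given: L1 = 6, L2 = 4
(L1+L2)^2 = (10)^2 = 100
(L1-L2)^2 = (2)^2 = 4
Difference = 100 - 4 = 96
This equals 4*L1*L2 = 4*6*4 = 96
Workspace area = 96*pi

96


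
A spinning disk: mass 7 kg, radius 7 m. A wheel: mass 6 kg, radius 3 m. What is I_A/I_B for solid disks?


Given: M1=7 kg, R1=7 m, M2=6 kg, R2=3 m
For a disk: I = (1/2)*M*R^2, so I_A/I_B = (M1*R1^2)/(M2*R2^2)
M1*R1^2 = 7*49 = 343
M2*R2^2 = 6*9 = 54
I_A/I_B = 343/54 = 343/54

343/54


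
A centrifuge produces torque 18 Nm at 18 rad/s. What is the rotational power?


Given: tau = 18 Nm, omega = 18 rad/s
Using P = tau * omega
P = 18 * 18
P = 324 W

324 W


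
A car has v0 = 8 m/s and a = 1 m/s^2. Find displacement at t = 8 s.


Given: v0 = 8 m/s, a = 1 m/s^2, t = 8 s
Using s = v0*t + (1/2)*a*t^2
s = 8*8 + (1/2)*1*8^2
s = 64 + (1/2)*64
s = 64 + 32
s = 96

96 m


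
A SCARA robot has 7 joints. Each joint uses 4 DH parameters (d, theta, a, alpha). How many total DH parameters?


Given: 7 joints, 4 DH parameters per joint (d, theta, a, alpha)
Total DH parameters = number_of_joints * 4
Total = 7 * 4
Total = 28

28


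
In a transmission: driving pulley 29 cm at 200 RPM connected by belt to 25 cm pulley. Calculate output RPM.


Given: D1 = 29 cm, w1 = 200 RPM, D2 = 25 cm
Using D1*w1 = D2*w2
w2 = D1*w1 / D2
w2 = 29*200 / 25
w2 = 5800 / 25
w2 = 232 RPM

232 RPM


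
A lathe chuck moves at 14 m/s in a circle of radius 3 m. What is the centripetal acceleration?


Given: v = 14 m/s, r = 3 m
Using a_c = v^2 / r
a_c = 14^2 / 3
a_c = 196 / 3
a_c = 196/3 m/s^2

196/3 m/s^2


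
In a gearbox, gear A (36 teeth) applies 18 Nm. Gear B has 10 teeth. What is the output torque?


Given: N1 = 36, N2 = 10, T1 = 18 Nm
Using T2/T1 = N2/N1
T2 = T1 * N2 / N1
T2 = 18 * 10 / 36
T2 = 180 / 36
T2 = 5 Nm

5 Nm
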